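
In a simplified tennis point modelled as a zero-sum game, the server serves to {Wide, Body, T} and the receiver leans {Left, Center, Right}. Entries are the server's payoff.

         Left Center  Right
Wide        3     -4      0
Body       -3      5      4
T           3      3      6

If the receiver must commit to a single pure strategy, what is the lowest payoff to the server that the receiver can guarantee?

Column maxima: Left → 3, Center → 5, Right → 6.
The smallest of these is 3.

3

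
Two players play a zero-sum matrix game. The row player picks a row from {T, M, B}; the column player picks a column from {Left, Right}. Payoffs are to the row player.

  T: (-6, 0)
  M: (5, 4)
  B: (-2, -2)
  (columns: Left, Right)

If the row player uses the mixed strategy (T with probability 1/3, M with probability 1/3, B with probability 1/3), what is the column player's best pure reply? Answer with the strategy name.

Left

If the column player plays Left, the row player's expected payoff is (1/3)·(-6) + (1/3)·5 + (1/3)·(-2) = -1.
If the column player plays Right, the row player's expected payoff is (1/3)·0 + (1/3)·4 + (1/3)·(-2) = 2/3.
The column player minimizes the row player's payoff; the smallest is -1, so the best response is Left.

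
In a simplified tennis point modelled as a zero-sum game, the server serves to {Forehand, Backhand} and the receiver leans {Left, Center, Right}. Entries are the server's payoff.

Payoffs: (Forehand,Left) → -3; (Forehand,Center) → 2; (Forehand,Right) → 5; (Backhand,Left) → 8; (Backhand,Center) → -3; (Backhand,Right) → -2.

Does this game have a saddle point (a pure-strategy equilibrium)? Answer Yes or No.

Row minima: Forehand → -3, Backhand → -3; maximin = -3.
Column maxima: Left → 8, Center → 2, Right → 5; minimax = 2.
-3 ≠ 2, so no pure-strategy equilibrium exists.

No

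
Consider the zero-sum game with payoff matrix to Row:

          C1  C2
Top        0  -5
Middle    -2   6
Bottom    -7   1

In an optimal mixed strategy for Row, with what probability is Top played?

8/13

Row minima: Top → -5, Middle → -2, Bottom → -7; maximin = -2.
Column maxima: C1 → 0, C2 → 6; minimax = 0.
-2 ≠ 0, so there is no saddle point; optimal play is mixed.
Bottom is strictly dominated by Middle, so Row never plays it.
On the remaining 2×2 (Top, Middle vs C1, C2):
Let Row play Top with probability p. Expected payoff against C1: 0p + (-2)(1−p) = 2p − 2; against C2: (-5)p + 6(1−p) = −11p + 6.
Setting these equal: 2p − 2 = −11p + 6 ⇒ 13p = 8 ⇒ p = 8/13, and the value is (2)·(8/13) − 2 = -10/13.
For Column: with q = P(C1), equating Top's and Middle's payoffs gives 5q − 5 = −8q + 6 ⇒ q = 11/13.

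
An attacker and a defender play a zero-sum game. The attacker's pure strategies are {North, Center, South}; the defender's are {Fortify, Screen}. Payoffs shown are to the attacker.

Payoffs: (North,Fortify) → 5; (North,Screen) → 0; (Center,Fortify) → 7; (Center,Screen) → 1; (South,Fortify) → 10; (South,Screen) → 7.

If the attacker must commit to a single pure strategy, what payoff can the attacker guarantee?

7

Row minima: North → 0, Center → 1, South → 7.
The best of these is 7.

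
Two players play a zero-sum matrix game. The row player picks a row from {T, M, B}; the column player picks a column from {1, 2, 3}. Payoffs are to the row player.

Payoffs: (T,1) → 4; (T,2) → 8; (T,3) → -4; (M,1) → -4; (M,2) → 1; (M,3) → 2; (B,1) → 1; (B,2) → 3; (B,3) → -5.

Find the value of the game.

-4/7

Row minima: T → -4, M → -4, B → -5; maximin = -4.
Column maxima: 1 → 4, 2 → 8, 3 → 2; minimax = 2.
-4 ≠ 2, so there is no saddle point; optimal play is mixed.
B is strictly dominated by T, so the row player never plays it.
2 is strictly dominated by 1 (it gives the row player strictly more in every row), so the column player never plays it.
On the remaining 2×2 (T, M vs 1, 3):
Let the row player play T with probability p. Expected payoff against 1: 4p + (-4)(1−p) = 8p − 4; against 3: (-4)p + 2(1−p) = −6p + 2.
Setting these equal: 8p − 4 = −6p + 2 ⇒ 14p = 6 ⇒ p = 3/7, and the value is (8)·(3/7) − 4 = -4/7.
For the column player: with q = P(1), equating T's and M's payoffs gives 8q − 4 = −6q + 2 ⇒ q = 3/7.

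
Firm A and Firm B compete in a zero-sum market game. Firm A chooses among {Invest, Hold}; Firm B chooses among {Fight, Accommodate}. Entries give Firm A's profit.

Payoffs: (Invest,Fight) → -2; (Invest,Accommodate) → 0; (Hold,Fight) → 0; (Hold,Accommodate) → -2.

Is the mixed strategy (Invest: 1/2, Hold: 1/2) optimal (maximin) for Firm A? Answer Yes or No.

Against Fight this mix gives (1/2)·(-2) + (1/2)·0 = -1.
Against Accommodate this mix gives (1/2)·0 + (1/2)·(-2) = -1.
All of Firm B's active replies (Fight, Accommodate) yield -1, and no column does worse for Firm A. The mix makes Firm B indifferent and guarantees -1, so it is optimal.

Yes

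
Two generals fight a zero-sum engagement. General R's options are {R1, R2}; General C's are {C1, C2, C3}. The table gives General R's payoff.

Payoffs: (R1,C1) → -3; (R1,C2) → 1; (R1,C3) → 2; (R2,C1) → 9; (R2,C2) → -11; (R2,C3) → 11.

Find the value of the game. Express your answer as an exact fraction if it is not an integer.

Row minima: R1 → -3, R2 → -11; maximin = -3.
Column maxima: C1 → 9, C2 → 1, C3 → 11; minimax = 1.
-3 ≠ 1, so there is no saddle point; optimal play is mixed.
C3 is strictly dominated by C1 (it gives General R strictly more in every row), so General C never plays it.
On the remaining 2×2 (R1, R2 vs C1, C2):
Let General R play R1 with probability p. Expected payoff against C1: (-3)p + 9(1−p) = −12p + 9; against C2: 1p + (-11)(1−p) = 12p − 11.
Setting these equal: −12p + 9 = 12p − 11 ⇒ −24p = -20 ⇒ p = 5/6, and the value is (-12)·(5/6) + 9 = -1.
For General C: with q = P(C1), equating R1's and R2's payoffs gives −4q + 1 = 20q − 11 ⇒ q = 1/2.

-1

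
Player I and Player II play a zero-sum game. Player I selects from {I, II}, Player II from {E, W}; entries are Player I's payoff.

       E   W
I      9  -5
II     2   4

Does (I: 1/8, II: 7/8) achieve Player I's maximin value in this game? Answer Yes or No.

Yes

Against E this mix gives (1/8)·9 + (7/8)·2 = 23/8.
Against W this mix gives (1/8)·(-5) + (7/8)·4 = 23/8.
All of Player II's active replies (E, W) yield 23/8, and no column does worse for Player I. The mix makes Player II indifferent and guarantees 23/8, so it is optimal.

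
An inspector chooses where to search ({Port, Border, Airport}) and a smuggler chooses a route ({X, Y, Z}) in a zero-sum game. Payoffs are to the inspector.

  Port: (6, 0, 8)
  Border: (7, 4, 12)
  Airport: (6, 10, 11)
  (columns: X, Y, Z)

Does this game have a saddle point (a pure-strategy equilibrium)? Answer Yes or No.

No

Row minima: Port → 0, Border → 4, Airport → 6; maximin = 6.
Column maxima: X → 7, Y → 10, Z → 12; minimax = 7.
6 ≠ 7, so no pure-strategy equilibrium exists.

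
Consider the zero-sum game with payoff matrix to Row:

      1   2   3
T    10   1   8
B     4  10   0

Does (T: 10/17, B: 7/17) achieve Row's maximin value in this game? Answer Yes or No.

Yes

Against 1 this mix gives (10/17)·10 + (7/17)·4 = 128/17.
Against 2 this mix gives (10/17)·1 + (7/17)·10 = 80/17.
Against 3 this mix gives (10/17)·8 + (7/17)·0 = 80/17.
All of Column's active replies (2, 3) yield 80/17, and no column does worse for Row. The mix makes Column indifferent and guarantees 80/17, so it is optimal.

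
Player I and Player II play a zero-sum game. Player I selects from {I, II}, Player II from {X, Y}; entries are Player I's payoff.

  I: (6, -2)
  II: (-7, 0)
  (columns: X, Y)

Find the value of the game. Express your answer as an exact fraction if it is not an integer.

Row minima: I → -2, II → -7; maximin = -2.
Column maxima: X → 6, Y → 0; minimax = 0.
-2 ≠ 0, so there is no saddle point; optimal play is mixed.
Let Player I play I with probability p. Expected payoff against X: 6p + (-7)(1−p) = 13p − 7; against Y: (-2)p + 0(1−p) = −2p.
Setting these equal: 13p − 7 = −2p ⇒ 15p = 7 ⇒ p = 7/15, and the value is (13)·(7/15) − 7 = -14/15.
For Player II: with q = P(X), equating I's and II's payoffs gives 8q − 2 = −7q ⇒ q = 2/15.

-14/15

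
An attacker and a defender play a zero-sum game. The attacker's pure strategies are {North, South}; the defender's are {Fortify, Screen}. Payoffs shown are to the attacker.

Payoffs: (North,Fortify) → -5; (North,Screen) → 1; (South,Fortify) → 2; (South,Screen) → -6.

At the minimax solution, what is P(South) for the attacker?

3/7

Row minima: North → -5, South → -6; maximin = -5.
Column maxima: Fortify → 2, Screen → 1; minimax = 1.
-5 ≠ 1, so there is no saddle point; optimal play is mixed.
Let the attacker play North with probability p. Expected payoff against Fortify: (-5)p + 2(1−p) = −7p + 2; against Screen: 1p + (-6)(1−p) = 7p − 6.
Setting these equal: −7p + 2 = 7p − 6 ⇒ −14p = -8 ⇒ p = 4/7, and the value is (-7)·(4/7) + 2 = -2.
For the defender: with q = P(Fortify), equating North's and South's payoffs gives −6q + 1 = 8q − 6 ⇒ q = 1/2.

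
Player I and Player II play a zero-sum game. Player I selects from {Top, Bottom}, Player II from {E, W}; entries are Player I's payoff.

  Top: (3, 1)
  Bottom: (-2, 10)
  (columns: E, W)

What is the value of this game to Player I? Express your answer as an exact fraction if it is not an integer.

16/7

Row minima: Top → 1, Bottom → -2; maximin = 1.
Column maxima: E → 3, W → 10; minimax = 3.
1 ≠ 3, so there is no saddle point; optimal play is mixed.
Let Player I play Top with probability p. Expected payoff against E: 3p + (-2)(1−p) = 5p − 2; against W: 1p + 10(1−p) = −9p + 10.
Setting these equal: 5p − 2 = −9p + 10 ⇒ 14p = 12 ⇒ p = 6/7, and the value is (5)·(6/7) − 2 = 16/7.
For Player II: with q = P(E), equating Top's and Bottom's payoffs gives 2q + 1 = −12q + 10 ⇒ q = 9/14.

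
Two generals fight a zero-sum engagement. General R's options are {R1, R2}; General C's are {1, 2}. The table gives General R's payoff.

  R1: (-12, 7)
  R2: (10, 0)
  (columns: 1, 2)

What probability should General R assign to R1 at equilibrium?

Row minima: R1 → -12, R2 → 0; maximin = 0.
Column maxima: 1 → 10, 2 → 7; minimax = 7.
0 ≠ 7, so there is no saddle point; optimal play is mixed.
Let General R play R1 with probability p. Expected payoff against 1: (-12)p + 10(1−p) = −22p + 10; against 2: 7p + 0(1−p) = 7p.
Setting these equal: −22p + 10 = 7p ⇒ −29p = -10 ⇒ p = 10/29, and the value is (-22)·(10/29) + 10 = 70/29.
For General C: with q = P(1), equating R1's and R2's payoffs gives −19q + 7 = 10q ⇒ q = 7/29.

10/29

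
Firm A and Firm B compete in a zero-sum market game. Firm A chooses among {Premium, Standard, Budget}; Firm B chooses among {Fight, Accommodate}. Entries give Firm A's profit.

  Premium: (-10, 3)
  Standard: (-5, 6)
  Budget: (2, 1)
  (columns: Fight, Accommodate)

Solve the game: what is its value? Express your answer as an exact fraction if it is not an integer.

17/12

Row minima: Premium → -10, Standard → -5, Budget → 1; maximin = 1.
Column maxima: Fight → 2, Accommodate → 6; minimax = 2.
1 ≠ 2, so there is no saddle point; optimal play is mixed.
Premium is strictly dominated by Standard, so Firm A never plays it.
On the remaining 2×2 (Standard, Budget vs Fight, Accommodate):
Let Firm A play Standard with probability p. Expected payoff against Fight: (-5)p + 2(1−p) = −7p + 2; against Accommodate: 6p + 1(1−p) = 5p + 1.
Setting these equal: −7p + 2 = 5p + 1 ⇒ −12p = -1 ⇒ p = 1/12, and the value is (-7)·(1/12) + 2 = 17/12.
For Firm B: with q = P(Fight), equating Standard's and Budget's payoffs gives −11q + 6 = q + 1 ⇒ q = 5/12.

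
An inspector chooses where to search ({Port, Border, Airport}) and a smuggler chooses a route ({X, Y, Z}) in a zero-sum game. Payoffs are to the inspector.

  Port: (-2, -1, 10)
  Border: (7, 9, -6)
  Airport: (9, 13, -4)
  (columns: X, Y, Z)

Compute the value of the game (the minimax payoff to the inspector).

82/25

Row minima: Port → -2, Border → -6, Airport → -4; maximin = -2.
Column maxima: X → 9, Y → 13, Z → 10; minimax = 9.
-2 ≠ 9, so there is no saddle point; optimal play is mixed.
Border is strictly dominated by Airport, so the inspector never plays it.
Y is strictly dominated by X (it gives the inspector strictly more in every row), so the smuggler never plays it.
On the remaining 2×2 (Port, Airport vs X, Z):
Let the inspector play Port with probability p. Expected payoff against X: (-2)p + 9(1−p) = −11p + 9; against Z: 10p + (-4)(1−p) = 14p − 4.
Setting these equal: −11p + 9 = 14p − 4 ⇒ −25p = -13 ⇒ p = 13/25, and the value is (-11)·(13/25) + 9 = 82/25.
For the smuggler: with q = P(X), equating Port's and Airport's payoffs gives −12q + 10 = 13q − 4 ⇒ q = 14/25.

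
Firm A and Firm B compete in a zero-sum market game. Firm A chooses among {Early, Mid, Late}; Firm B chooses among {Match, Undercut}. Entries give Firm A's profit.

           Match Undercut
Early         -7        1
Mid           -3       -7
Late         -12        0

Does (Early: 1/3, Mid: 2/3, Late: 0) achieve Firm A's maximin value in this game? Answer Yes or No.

Against Match this mix gives (1/3)·(-7) + (2/3)·(-3) = -13/3.
Against Undercut this mix gives (1/3)·1 + (2/3)·(-7) = -13/3.
All of Firm B's active replies (Match, Undercut) yield -13/3, and no column does worse for Firm A. The mix makes Firm B indifferent and guarantees -13/3, so it is optimal.

Yes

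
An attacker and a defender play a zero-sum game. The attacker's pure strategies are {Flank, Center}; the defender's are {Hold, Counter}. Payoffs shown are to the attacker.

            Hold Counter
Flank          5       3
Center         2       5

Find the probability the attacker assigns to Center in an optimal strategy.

2/5

Row minima: Flank → 3, Center → 2; maximin = 3.
Column maxima: Hold → 5, Counter → 5; minimax = 5.
3 ≠ 5, so there is no saddle point; optimal play is mixed.
Let the attacker play Flank with probability p. Expected payoff against Hold: 5p + 2(1−p) = 3p + 2; against Counter: 3p + 5(1−p) = −2p + 5.
Setting these equal: 3p + 2 = −2p + 5 ⇒ 5p = 3 ⇒ p = 3/5, and the value is (3)·(3/5) + 2 = 19/5.
For the defender: with q = P(Hold), equating Flank's and Center's payoffs gives 2q + 3 = −3q + 5 ⇒ q = 2/5.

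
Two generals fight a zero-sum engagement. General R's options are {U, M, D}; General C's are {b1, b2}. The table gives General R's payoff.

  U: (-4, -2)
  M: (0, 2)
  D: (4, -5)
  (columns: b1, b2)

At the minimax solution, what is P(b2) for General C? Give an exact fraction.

4/11

Row minima: U → -4, M → 0, D → -5; maximin = 0.
Column maxima: b1 → 4, b2 → 2; minimax = 2.
0 ≠ 2, so there is no saddle point; optimal play is mixed.
U is strictly dominated by M, so General R never plays it.
On the remaining 2×2 (M, D vs b1, b2):
Let General R play M with probability p. Expected payoff against b1: 0p + 4(1−p) = −4p + 4; against b2: 2p + (-5)(1−p) = 7p − 5.
Setting these equal: −4p + 4 = 7p − 5 ⇒ −11p = -9 ⇒ p = 9/11, and the value is (-4)·(9/11) + 4 = 8/11.
For General C: with q = P(b1), equating M's and D's payoffs gives −2q + 2 = 9q − 5 ⇒ q = 7/11.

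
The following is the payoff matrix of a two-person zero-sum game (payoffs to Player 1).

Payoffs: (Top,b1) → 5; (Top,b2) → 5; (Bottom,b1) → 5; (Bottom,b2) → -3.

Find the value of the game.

5

Row minima: Top → 5, Bottom → -3; maximin = 5.
Column maxima: b1 → 5, b2 → 5; minimax = 5.
Since maximin = minimax = 5, there is a saddle point and the value is 5.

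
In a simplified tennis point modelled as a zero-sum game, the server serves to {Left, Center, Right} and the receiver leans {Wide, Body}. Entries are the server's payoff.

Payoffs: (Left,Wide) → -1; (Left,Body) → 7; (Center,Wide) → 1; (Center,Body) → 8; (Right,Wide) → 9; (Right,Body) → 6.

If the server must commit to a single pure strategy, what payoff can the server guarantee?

6

Row minima: Left → -1, Center → 1, Right → 6.
The best of these is 6.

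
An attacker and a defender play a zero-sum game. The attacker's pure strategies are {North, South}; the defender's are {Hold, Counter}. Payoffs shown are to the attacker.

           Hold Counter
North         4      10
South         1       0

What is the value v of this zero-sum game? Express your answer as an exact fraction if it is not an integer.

4

Row minima: North → 4, South → 0; maximin = 4.
Column maxima: Hold → 4, Counter → 10; minimax = 4.
Since maximin = minimax = 4, there is a saddle point and the value is 4.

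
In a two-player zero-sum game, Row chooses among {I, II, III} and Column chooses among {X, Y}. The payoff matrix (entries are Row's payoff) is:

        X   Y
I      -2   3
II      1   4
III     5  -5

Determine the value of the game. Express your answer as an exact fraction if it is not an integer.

25/13

Row minima: I → -2, II → 1, III → -5; maximin = 1.
Column maxima: X → 5, Y → 4; minimax = 4.
1 ≠ 4, so there is no saddle point; optimal play is mixed.
I is strictly dominated by II, so Row never plays it.
On the remaining 2×2 (II, III vs X, Y):
Let Row play II with probability p. Expected payoff against X: 1p + 5(1−p) = −4p + 5; against Y: 4p + (-5)(1−p) = 9p − 5.
Setting these equal: −4p + 5 = 9p − 5 ⇒ −13p = -10 ⇒ p = 10/13, and the value is (-4)·(10/13) + 5 = 25/13.
For Column: with q = P(X), equating II's and III's payoffs gives −3q + 4 = 10q − 5 ⇒ q = 9/13.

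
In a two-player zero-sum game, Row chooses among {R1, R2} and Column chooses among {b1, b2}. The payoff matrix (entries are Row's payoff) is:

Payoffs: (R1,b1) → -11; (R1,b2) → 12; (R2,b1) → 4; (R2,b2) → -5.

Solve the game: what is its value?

Row minima: R1 → -11, R2 → -5; maximin = -5.
Column maxima: b1 → 4, b2 → 12; minimax = 4.
-5 ≠ 4, so there is no saddle point; optimal play is mixed.
Let Row play R1 with probability p. Expected payoff against b1: (-11)p + 4(1−p) = −15p + 4; against b2: 12p + (-5)(1−p) = 17p − 5.
Setting these equal: −15p + 4 = 17p − 5 ⇒ −32p = -9 ⇒ p = 9/32, and the value is (-15)·(9/32) + 4 = -7/32.
For Column: with q = P(b1), equating R1's and R2's payoffs gives −23q + 12 = 9q − 5 ⇒ q = 17/32.

-7/32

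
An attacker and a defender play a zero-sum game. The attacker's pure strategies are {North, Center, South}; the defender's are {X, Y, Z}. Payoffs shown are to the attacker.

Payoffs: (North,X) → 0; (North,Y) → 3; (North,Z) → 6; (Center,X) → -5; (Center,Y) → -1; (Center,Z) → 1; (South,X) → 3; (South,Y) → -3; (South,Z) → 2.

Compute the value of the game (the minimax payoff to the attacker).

1

Row minima: North → 0, Center → -5, South → -3; maximin = 0.
Column maxima: X → 3, Y → 3, Z → 6; minimax = 3.
0 ≠ 3, so there is no saddle point; optimal play is mixed.
Center is strictly dominated by North, so the attacker never plays it.
Z is strictly dominated by Y (it gives the attacker strictly more in every row), so the defender never plays it.
On the remaining 2×2 (North, South vs X, Y):
Let the attacker play North with probability p. Expected payoff against X: 0p + 3(1−p) = −3p + 3; against Y: 3p + (-3)(1−p) = 6p − 3.
Setting these equal: −3p + 3 = 6p − 3 ⇒ −9p = -6 ⇒ p = 2/3, and the value is (-3)·(2/3) + 3 = 1.
For the defender: with q = P(X), equating North's and South's payoffs gives −3q + 3 = 6q − 3 ⇒ q = 2/3.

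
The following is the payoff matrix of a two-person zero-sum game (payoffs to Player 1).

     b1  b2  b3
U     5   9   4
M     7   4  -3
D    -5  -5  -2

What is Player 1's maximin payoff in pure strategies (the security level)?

Row minima: U → 4, M → -3, D → -5.
The best of these is 4.

4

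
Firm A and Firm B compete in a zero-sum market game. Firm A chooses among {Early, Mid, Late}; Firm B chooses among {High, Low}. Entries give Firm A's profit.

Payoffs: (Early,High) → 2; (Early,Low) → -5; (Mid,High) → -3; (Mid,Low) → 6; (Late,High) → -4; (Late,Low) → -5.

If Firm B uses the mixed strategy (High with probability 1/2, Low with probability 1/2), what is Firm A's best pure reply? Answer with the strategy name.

Mid

Expected payoff of Early: (1/2)·2 + (1/2)·(-5) = -3/2.
Expected payoff of Mid: (1/2)·(-3) + (1/2)·6 = 3/2.
Expected payoff of Late: (1/2)·(-4) + (1/2)·(-5) = -9/2.
The largest is 3/2, so Firm A's best response is Mid.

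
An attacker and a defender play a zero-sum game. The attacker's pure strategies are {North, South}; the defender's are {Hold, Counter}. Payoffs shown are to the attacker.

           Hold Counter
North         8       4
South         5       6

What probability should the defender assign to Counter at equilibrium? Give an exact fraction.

3/5

Row minima: North → 4, South → 5; maximin = 5.
Column maxima: Hold → 8, Counter → 6; minimax = 6.
5 ≠ 6, so there is no saddle point; optimal play is mixed.
Let the attacker play North with probability p. Expected payoff against Hold: 8p + 5(1−p) = 3p + 5; against Counter: 4p + 6(1−p) = −2p + 6.
Setting these equal: 3p + 5 = −2p + 6 ⇒ 5p = 1 ⇒ p = 1/5, and the value is (3)·(1/5) + 5 = 28/5.
For the defender: with q = P(Hold), equating North's and South's payoffs gives 4q + 4 = −q + 6 ⇒ q = 2/5.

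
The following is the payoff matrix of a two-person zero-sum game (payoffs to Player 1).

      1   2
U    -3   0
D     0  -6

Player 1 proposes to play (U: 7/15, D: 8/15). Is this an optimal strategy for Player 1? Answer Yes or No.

No

Against 1 this mix gives (7/15)·(-3) + (8/15)·0 = -7/5.
Against 2 this mix gives (7/15)·0 + (8/15)·(-6) = -16/5.
Player 2 will play 2, holding Player 1 to -16/5. Shifting weight toward the row that does better against 2 would raise this floor (the equalizing mix achieves -2 against both 2 and 1), so the proposed strategy is not optimal.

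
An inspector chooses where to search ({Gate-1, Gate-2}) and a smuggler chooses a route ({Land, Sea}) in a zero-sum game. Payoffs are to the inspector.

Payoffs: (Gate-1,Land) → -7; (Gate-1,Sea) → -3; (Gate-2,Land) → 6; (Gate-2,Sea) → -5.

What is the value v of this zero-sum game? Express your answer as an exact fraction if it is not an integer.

-53/15

Row minima: Gate-1 → -7, Gate-2 → -5; maximin = -5.
Column maxima: Land → 6, Sea → -3; minimax = -3.
-5 ≠ -3, so there is no saddle point; optimal play is mixed.
Let the inspector play Gate-1 with probability p. Expected payoff against Land: (-7)p + 6(1−p) = −13p + 6; against Sea: (-3)p + (-5)(1−p) = 2p − 5.
Setting these equal: −13p + 6 = 2p − 5 ⇒ −15p = -11 ⇒ p = 11/15, and the value is (-13)·(11/15) + 6 = -53/15.
For the smuggler: with q = P(Land), equating Gate-1's and Gate-2's payoffs gives −4q − 3 = 11q − 5 ⇒ q = 2/15.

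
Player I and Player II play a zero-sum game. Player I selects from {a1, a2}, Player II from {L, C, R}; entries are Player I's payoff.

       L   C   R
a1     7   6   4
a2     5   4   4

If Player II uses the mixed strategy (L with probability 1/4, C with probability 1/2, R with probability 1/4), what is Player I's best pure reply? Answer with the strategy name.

Expected payoff of a1: (1/4)·7 + (1/2)·6 + (1/4)·4 = 23/4.
Expected payoff of a2: (1/4)·5 + (1/2)·4 + (1/4)·4 = 17/4.
The largest is 23/4, so Player I's best response is a1.

a1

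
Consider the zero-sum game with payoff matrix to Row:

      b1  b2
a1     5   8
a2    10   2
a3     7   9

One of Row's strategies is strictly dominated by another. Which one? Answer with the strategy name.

a3 gives a strictly higher payoff than a1 against every column: 7 > 5, 9 > 8.
So a1 is strictly dominated and Row never plays it.

a1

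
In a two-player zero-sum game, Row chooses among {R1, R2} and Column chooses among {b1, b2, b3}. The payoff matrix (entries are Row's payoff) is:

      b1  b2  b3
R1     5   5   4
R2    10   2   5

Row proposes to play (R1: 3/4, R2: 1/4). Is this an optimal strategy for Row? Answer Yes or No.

Yes

Against b1 this mix gives (3/4)·5 + (1/4)·10 = 25/4.
Against b2 this mix gives (3/4)·5 + (1/4)·2 = 17/4.
Against b3 this mix gives (3/4)·4 + (1/4)·5 = 17/4.
All of Column's active replies (b2, b3) yield 17/4, and no column does worse for Row. The mix makes Column indifferent and guarantees 17/4, so it is optimal.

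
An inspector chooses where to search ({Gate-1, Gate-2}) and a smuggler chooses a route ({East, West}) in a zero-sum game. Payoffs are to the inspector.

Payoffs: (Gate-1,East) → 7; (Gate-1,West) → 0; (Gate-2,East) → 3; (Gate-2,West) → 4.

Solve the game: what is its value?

Row minima: Gate-1 → 0, Gate-2 → 3; maximin = 3.
Column maxima: East → 7, West → 4; minimax = 4.
3 ≠ 4, so there is no saddle point; optimal play is mixed.
Let the inspector play Gate-1 with probability p. Expected payoff against East: 7p + 3(1−p) = 4p + 3; against West: 0p + 4(1−p) = −4p + 4.
Setting these equal: 4p + 3 = −4p + 4 ⇒ 8p = 1 ⇒ p = 1/8, and the value is (4)·(1/8) + 3 = 7/2.
For the smuggler: with q = P(East), equating Gate-1's and Gate-2's payoffs gives 7q = −q + 4 ⇒ q = 1/2.

7/2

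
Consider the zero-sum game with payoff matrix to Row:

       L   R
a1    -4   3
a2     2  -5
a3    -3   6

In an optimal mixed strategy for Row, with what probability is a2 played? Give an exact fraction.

9/16

Row minima: a1 → -4, a2 → -5, a3 → -3; maximin = -3.
Column maxima: L → 2, R → 6; minimax = 2.
-3 ≠ 2, so there is no saddle point; optimal play is mixed.
a1 is strictly dominated by a3, so Row never plays it.
On the remaining 2×2 (a2, a3 vs L, R):
Let Row play a2 with probability p. Expected payoff against L: 2p + (-3)(1−p) = 5p − 3; against R: (-5)p + 6(1−p) = −11p + 6.
Setting these equal: 5p − 3 = −11p + 6 ⇒ 16p = 9 ⇒ p = 9/16, and the value is (5)·(9/16) − 3 = -3/16.
For Column: with q = P(L), equating a2's and a3's payoffs gives 7q − 5 = −9q + 6 ⇒ q = 11/16.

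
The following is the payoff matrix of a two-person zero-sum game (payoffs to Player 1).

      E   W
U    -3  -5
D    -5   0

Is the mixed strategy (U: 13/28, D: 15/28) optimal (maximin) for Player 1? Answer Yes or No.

Against E this mix gives (13/28)·(-3) + (15/28)·(-5) = -57/14.
Against W this mix gives (13/28)·(-5) + (15/28)·0 = -65/28.
Player 2 will play E, holding Player 1 to -57/14. Shifting weight toward the row that does better against E would raise this floor (the equalizing mix achieves -25/7 against both E and W), so the proposed strategy is not optimal.

No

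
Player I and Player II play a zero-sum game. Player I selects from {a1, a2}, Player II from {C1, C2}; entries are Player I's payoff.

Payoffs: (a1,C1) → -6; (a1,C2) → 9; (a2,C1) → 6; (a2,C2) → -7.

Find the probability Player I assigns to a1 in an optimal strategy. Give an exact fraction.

13/28

Row minima: a1 → -6, a2 → -7; maximin = -6.
Column maxima: C1 → 6, C2 → 9; minimax = 6.
-6 ≠ 6, so there is no saddle point; optimal play is mixed.
Let Player I play a1 with probability p. Expected payoff against C1: (-6)p + 6(1−p) = −12p + 6; against C2: 9p + (-7)(1−p) = 16p − 7.
Setting these equal: −12p + 6 = 16p − 7 ⇒ −28p = -13 ⇒ p = 13/28, and the value is (-12)·(13/28) + 6 = 3/7.
For Player II: with q = P(C1), equating a1's and a2's payoffs gives −15q + 9 = 13q − 7 ⇒ q = 4/7.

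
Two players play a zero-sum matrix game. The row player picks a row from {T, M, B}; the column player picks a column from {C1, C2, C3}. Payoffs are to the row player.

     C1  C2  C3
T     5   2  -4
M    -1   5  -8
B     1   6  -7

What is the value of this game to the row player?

Row minima: T → -4, M → -8, B → -7; maximin = -4.
Column maxima: C1 → 5, C2 → 6, C3 → -4; minimax = -4.
Since maximin = minimax = -4, there is a saddle point and the value is -4.

-4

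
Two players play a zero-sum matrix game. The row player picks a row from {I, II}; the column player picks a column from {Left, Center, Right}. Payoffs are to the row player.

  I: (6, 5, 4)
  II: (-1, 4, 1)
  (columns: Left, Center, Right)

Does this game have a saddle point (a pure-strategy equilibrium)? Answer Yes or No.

Yes

Row minima: I → 4, II → -1; maximin = 4.
Column maxima: Left → 6, Center → 5, Right → 4; minimax = 4.
maximin = minimax = 4, so a saddle point exists.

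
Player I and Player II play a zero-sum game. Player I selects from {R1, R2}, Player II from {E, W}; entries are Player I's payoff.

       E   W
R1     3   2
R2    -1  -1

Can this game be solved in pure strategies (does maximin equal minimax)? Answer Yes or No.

Yes

Row minima: R1 → 2, R2 → -1; maximin = 2.
Column maxima: E → 3, W → 2; minimax = 2.
maximin = minimax = 2, so a saddle point exists.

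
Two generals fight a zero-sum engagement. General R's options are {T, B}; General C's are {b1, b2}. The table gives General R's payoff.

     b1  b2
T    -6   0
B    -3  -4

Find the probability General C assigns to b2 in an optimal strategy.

Row minima: T → -6, B → -4; maximin = -4.
Column maxima: b1 → -3, b2 → 0; minimax = -3.
-4 ≠ -3, so there is no saddle point; optimal play is mixed.
Let General R play T with probability p. Expected payoff against b1: (-6)p + (-3)(1−p) = −3p − 3; against b2: 0p + (-4)(1−p) = 4p − 4.
Setting these equal: −3p − 3 = 4p − 4 ⇒ −7p = -1 ⇒ p = 1/7, and the value is (-3)·(1/7) − 3 = -24/7.
For General C: with q = P(b1), equating T's and B's payoffs gives −6q = q − 4 ⇒ q = 4/7.

3/7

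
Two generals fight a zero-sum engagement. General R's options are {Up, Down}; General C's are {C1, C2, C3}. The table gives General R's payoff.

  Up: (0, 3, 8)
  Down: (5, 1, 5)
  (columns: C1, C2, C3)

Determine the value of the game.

15/7

Row minima: Up → 0, Down → 1; maximin = 1.
Column maxima: C1 → 5, C2 → 3, C3 → 8; minimax = 3.
1 ≠ 3, so there is no saddle point; optimal play is mixed.
C3 is strictly dominated by C2 (it gives General R strictly more in every row), so General C never plays it.
On the remaining 2×2 (Up, Down vs C1, C2):
Let General R play Up with probability p. Expected payoff against C1: 0p + 5(1−p) = −5p + 5; against C2: 3p + 1(1−p) = 2p + 1.
Setting these equal: −5p + 5 = 2p + 1 ⇒ −7p = -4 ⇒ p = 4/7, and the value is (-5)·(4/7) + 5 = 15/7.
For General C: with q = P(C1), equating Up's and Down's payoffs gives −3q + 3 = 4q + 1 ⇒ q = 2/7.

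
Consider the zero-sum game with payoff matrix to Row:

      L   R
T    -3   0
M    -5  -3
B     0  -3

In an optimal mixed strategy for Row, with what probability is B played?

1/2

Row minima: T → -3, M → -5, B → -3; maximin = -3.
Column maxima: L → 0, R → 0; minimax = 0.
-3 ≠ 0, so there is no saddle point; optimal play is mixed.
M is strictly dominated by T, so Row never plays it.
On the remaining 2×2 (T, B vs L, R):
Let Row play T with probability p. Expected payoff against L: (-3)p + 0(1−p) = −3p; against R: 0p + (-3)(1−p) = 3p − 3.
Setting these equal: −3p = 3p − 3 ⇒ −6p = -3 ⇒ p = 1/2, and the value is (-3)·(1/2) = -3/2.
For Column: with q = P(L), equating T's and B's payoffs gives −3q = 3q − 3 ⇒ q = 1/2.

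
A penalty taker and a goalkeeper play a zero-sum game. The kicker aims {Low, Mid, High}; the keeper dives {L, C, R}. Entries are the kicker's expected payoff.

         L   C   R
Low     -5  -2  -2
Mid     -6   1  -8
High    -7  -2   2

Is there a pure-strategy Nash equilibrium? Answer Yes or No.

Row minima: Low → -5, Mid → -8, High → -7; maximin = -5.
Column maxima: L → -5, C → 1, R → 2; minimax = -5.
maximin = minimax = -5, so a saddle point exists.

Yes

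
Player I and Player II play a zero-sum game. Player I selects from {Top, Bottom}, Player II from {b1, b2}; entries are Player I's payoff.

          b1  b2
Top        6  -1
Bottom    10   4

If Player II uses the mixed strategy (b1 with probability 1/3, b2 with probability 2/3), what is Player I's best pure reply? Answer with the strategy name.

Expected payoff of Top: (1/3)·6 + (2/3)·(-1) = 4/3.
Expected payoff of Bottom: (1/3)·10 + (2/3)·4 = 6.
The largest is 6, so Player I's best response is Bottom.

Bottom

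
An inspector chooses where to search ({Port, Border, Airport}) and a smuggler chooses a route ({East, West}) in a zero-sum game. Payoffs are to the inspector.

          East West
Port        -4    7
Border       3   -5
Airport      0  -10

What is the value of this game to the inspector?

Row minima: Port → -4, Border → -5, Airport → -10; maximin = -4.
Column maxima: East → 3, West → 7; minimax = 3.
-4 ≠ 3, so there is no saddle point; optimal play is mixed.
Airport is strictly dominated by Border, so the inspector never plays it.
On the remaining 2×2 (Port, Border vs East, West):
Let the inspector play Port with probability p. Expected payoff against East: (-4)p + 3(1−p) = −7p + 3; against West: 7p + (-5)(1−p) = 12p − 5.
Setting these equal: −7p + 3 = 12p − 5 ⇒ −19p = -8 ⇒ p = 8/19, and the value is (-7)·(8/19) + 3 = 1/19.
For the smuggler: with q = P(East), equating Port's and Border's payoffs gives −11q + 7 = 8q − 5 ⇒ q = 12/19.

1/19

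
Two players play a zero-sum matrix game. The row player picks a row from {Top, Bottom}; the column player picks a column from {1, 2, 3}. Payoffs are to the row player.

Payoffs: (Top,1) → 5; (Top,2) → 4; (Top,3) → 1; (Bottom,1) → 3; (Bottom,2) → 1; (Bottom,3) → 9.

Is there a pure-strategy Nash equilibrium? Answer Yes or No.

Row minima: Top → 1, Bottom → 1; maximin = 1.
Column maxima: 1 → 5, 2 → 4, 3 → 9; minimax = 4.
1 ≠ 4, so no pure-strategy equilibrium exists.

No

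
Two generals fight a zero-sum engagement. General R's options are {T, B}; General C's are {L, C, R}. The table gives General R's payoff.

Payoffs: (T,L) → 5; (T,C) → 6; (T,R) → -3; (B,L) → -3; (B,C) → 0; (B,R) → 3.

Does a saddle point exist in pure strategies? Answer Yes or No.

Row minima: T → -3, B → -3; maximin = -3.
Column maxima: L → 5, C → 6, R → 3; minimax = 3.
-3 ≠ 3, so no pure-strategy equilibrium exists.

No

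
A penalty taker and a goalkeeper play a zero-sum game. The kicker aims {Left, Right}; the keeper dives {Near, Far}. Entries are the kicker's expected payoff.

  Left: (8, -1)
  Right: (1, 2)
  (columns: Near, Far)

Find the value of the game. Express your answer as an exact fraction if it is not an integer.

Row minima: Left → -1, Right → 1; maximin = 1.
Column maxima: Near → 8, Far → 2; minimax = 2.
1 ≠ 2, so there is no saddle point; optimal play is mixed.
Let the kicker play Left with probability p. Expected payoff against Near: 8p + 1(1−p) = 7p + 1; against Far: (-1)p + 2(1−p) = −3p + 2.
Setting these equal: 7p + 1 = −3p + 2 ⇒ 10p = 1 ⇒ p = 1/10, and the value is (7)·(1/10) + 1 = 17/10.
For the keeper: with q = P(Near), equating Left's and Right's payoffs gives 9q − 1 = −q + 2 ⇒ q = 3/10.

17/10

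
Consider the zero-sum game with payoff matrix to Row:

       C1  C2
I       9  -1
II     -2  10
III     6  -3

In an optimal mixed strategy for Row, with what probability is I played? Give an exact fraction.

Row minima: I → -1, II → -2, III → -3; maximin = -1.
Column maxima: C1 → 9, C2 → 10; minimax = 9.
-1 ≠ 9, so there is no saddle point; optimal play is mixed.
III is strictly dominated by I, so Row never plays it.
On the remaining 2×2 (I, II vs C1, C2):
Let Row play I with probability p. Expected payoff against C1: 9p + (-2)(1−p) = 11p − 2; against C2: (-1)p + 10(1−p) = −11p + 10.
Setting these equal: 11p − 2 = −11p + 10 ⇒ 22p = 12 ⇒ p = 6/11, and the value is (11)·(6/11) − 2 = 4.
For Column: with q = P(C1), equating I's and II's payoffs gives 10q − 1 = −12q + 10 ⇒ q = 1/2.

6/11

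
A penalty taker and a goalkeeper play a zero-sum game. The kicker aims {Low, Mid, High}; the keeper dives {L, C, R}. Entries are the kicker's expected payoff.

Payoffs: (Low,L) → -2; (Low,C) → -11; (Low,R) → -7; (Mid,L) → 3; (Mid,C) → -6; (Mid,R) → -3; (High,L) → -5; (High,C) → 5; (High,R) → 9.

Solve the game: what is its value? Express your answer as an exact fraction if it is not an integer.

Row minima: Low → -11, Mid → -6, High → -5; maximin = -5.
Column maxima: L → 3, C → 5, R → 9; minimax = 3.
-5 ≠ 3, so there is no saddle point; optimal play is mixed.
Low is strictly dominated by Mid, so the kicker never plays it.
R is strictly dominated by C (it gives the kicker strictly more in every row), so the keeper never plays it.
On the remaining 2×2 (Mid, High vs L, C):
Let the kicker play Mid with probability p. Expected payoff against L: 3p + (-5)(1−p) = 8p − 5; against C: (-6)p + 5(1−p) = −11p + 5.
Setting these equal: 8p − 5 = −11p + 5 ⇒ 19p = 10 ⇒ p = 10/19, and the value is (8)·(10/19) − 5 = -15/19.
For the keeper: with q = P(L), equating Mid's and High's payoffs gives 9q − 6 = −10q + 5 ⇒ q = 11/19.

-15/19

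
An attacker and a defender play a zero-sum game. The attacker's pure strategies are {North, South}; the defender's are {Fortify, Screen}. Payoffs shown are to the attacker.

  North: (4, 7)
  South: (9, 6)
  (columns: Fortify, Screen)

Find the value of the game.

13/2

Row minima: North → 4, South → 6; maximin = 6.
Column maxima: Fortify → 9, Screen → 7; minimax = 7.
6 ≠ 7, so there is no saddle point; optimal play is mixed.
Let the attacker play North with probability p. Expected payoff against Fortify: 4p + 9(1−p) = −5p + 9; against Screen: 7p + 6(1−p) = p + 6.
Setting these equal: −5p + 9 = p + 6 ⇒ −6p = -3 ⇒ p = 1/2, and the value is (-5)·(1/2) + 9 = 13/2.
For the defender: with q = P(Fortify), equating North's and South's payoffs gives −3q + 7 = 3q + 6 ⇒ q = 1/6.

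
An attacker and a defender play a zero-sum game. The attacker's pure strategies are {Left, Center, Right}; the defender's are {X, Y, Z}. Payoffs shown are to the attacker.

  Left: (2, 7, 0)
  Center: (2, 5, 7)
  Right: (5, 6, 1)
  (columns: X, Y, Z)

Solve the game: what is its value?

11/3

Row minima: Left → 0, Center → 2, Right → 1; maximin = 2.
Column maxima: X → 5, Y → 7, Z → 7; minimax = 5.
2 ≠ 5, so there is no saddle point; optimal play is mixed.
Y is strictly dominated by X (it gives the attacker strictly more in every row), so the defender never plays it.
With Y eliminated, Left is strictly dominated by Right (Right gives the attacker strictly more in every remaining column), so the attacker never plays it.
On the remaining 2×2 (Center, Right vs X, Z):
Let the attacker play Center with probability p. Expected payoff against X: 2p + 5(1−p) = −3p + 5; against Z: 7p + 1(1−p) = 6p + 1.
Setting these equal: −3p + 5 = 6p + 1 ⇒ −9p = -4 ⇒ p = 4/9, and the value is (-3)·(4/9) + 5 = 11/3.
For the defender: with q = P(X), equating Center's and Right's payoffs gives −5q + 7 = 4q + 1 ⇒ q = 2/3.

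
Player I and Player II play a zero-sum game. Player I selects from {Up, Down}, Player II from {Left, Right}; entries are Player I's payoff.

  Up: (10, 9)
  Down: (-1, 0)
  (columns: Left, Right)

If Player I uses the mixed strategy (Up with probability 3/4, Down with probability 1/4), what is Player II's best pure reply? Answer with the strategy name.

If Player II plays Left, Player I's expected payoff is (3/4)·10 + (1/4)·(-1) = 29/4.
If Player II plays Right, Player I's expected payoff is (3/4)·9 + (1/4)·0 = 27/4.
Player II minimizes Player I's payoff; the smallest is 27/4, so the best response is Right.

Right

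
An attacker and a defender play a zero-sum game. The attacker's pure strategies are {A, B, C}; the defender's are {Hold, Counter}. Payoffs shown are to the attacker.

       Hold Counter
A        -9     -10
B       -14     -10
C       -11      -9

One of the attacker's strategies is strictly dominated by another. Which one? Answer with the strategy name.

C gives a strictly higher payoff than B against every column: -11 > -14, -9 > -10.
So B is strictly dominated and the attacker never plays it.

B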